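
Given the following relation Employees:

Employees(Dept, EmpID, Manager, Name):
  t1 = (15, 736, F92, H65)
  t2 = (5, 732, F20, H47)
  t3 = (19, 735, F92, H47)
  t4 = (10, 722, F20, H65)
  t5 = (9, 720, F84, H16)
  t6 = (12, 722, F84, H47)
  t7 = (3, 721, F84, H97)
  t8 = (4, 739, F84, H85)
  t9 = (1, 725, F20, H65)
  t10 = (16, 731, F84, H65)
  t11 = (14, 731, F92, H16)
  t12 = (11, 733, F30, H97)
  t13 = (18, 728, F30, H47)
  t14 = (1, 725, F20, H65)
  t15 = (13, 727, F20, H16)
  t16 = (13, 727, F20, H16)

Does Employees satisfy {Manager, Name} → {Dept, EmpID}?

No

(Manager=F92, Name=H65): row 1 → {Dept,EmpID} = (15, 736) ✓
(Manager=F20, Name=H47): row 2 → {Dept,EmpID} = (5, 732) ✓
(Manager=F92, Name=H47): row 3 → {Dept,EmpID} = (19, 735) ✓
(Manager=F20, Name=H65): rows 4, 9, 14 → {Dept,EmpID} takes values {(10, 722), (1, 725)} — violation
(Manager=F84, Name=H16): row 5 → {Dept,EmpID} = (9, 720) ✓
(Manager=F84, Name=H47): row 6 → {Dept,EmpID} = (12, 722) ✓
(Manager=F84, Name=H97): row 7 → {Dept,EmpID} = (3, 721) ✓
(Manager=F84, Name=H85): row 8 → {Dept,EmpID} = (4, 739) ✓
(Manager=F84, Name=H65): row 10 → {Dept,EmpID} = (16, 731) ✓
(Manager=F92, Name=H16): row 11 → {Dept,EmpID} = (14, 731) ✓
(Manager=F30, Name=H97): row 12 → {Dept,EmpID} = (11, 733) ✓
(Manager=F30, Name=H47): row 13 → {Dept,EmpID} = (18, 728) ✓
(Manager=F20, Name=H16): rows 15, 16 → {Dept,EmpID} = (13, 727), (13, 727) ✓
Two rows agree on {Manager, Name} but differ on {Dept, EmpID}, so {Manager, Name} → {Dept, EmpID} does not hold.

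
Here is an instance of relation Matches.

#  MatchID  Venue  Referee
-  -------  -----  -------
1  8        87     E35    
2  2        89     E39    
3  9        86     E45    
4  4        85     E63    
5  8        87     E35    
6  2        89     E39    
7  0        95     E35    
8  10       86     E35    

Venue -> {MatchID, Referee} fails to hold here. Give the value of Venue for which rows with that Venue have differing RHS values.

86

Venue=87: rows 1, 5 → {MatchID,Referee} = (8, E35), (8, E35) ✓
Venue=89: rows 2, 6 → {MatchID,Referee} = (2, E39), (2, E39) ✓
Venue=86: rows 3, 8 → {MatchID,Referee} takes values {(9, E45), (10, E35)} — violation
Venue=85: row 4 → {MatchID,Referee} = (4, E63) ✓
Venue=95: row 7 → {MatchID,Referee} = (0, E35) ✓
The only Venue value with inconsistent RHS is Venue=86.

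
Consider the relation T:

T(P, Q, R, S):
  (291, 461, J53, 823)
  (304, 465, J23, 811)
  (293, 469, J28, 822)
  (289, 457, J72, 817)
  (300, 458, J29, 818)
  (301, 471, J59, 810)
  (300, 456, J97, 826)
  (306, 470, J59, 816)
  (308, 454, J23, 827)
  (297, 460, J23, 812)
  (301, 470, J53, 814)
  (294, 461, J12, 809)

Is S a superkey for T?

Yes

All 12 rows have distinct S values, so S → (all attributes) holds and S is a superkey.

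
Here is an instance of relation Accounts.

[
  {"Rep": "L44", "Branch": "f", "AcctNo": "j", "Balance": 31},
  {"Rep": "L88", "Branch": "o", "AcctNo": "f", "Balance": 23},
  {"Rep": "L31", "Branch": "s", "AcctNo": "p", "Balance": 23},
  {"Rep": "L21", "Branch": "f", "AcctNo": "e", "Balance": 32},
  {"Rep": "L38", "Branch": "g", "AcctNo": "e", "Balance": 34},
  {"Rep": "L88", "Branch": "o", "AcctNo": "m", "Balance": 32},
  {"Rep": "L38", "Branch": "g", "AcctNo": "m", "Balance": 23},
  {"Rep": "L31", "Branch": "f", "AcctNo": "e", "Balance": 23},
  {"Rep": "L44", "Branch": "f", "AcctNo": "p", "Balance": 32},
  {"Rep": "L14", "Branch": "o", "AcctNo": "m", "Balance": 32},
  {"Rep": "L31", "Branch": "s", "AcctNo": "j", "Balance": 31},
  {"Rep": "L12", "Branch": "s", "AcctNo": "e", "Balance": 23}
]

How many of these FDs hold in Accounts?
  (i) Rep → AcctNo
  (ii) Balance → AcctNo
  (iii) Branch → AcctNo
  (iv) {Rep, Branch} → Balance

0

(i) Rep → AcctNo: Rep=L44: 2 rows → AcctNo takes values {j, p} — violation; Rep=L88: 2 rows → AcctNo takes values {f, m} — violation; Rep=L31: 3 rows → AcctNo takes values {p, e, j} — violation; Rep=L38: 2 rows → AcctNo takes values {e, m} — violation — fails.
(ii) Balance → AcctNo: Balance=23: 5 rows → AcctNo takes values {f, p, m, e} — violation; Balance=32: 4 rows → AcctNo takes values {e, m, p} — violation — fails.
(iii) Branch → AcctNo: Branch=f: 4 rows → AcctNo takes values {j, e, p} — violation; Branch=o: 3 rows → AcctNo takes values {f, m} — violation; Branch=s: 3 rows → AcctNo takes values {p, j, e} — violation; Branch=g: 2 rows → AcctNo takes values {e, m} — violation — fails.
(iv) {Rep, Branch} → Balance: (Rep=L44, Branch=f): 2 rows → Balance takes values {31, 32} — violation; (Rep=L88, Branch=o): 2 rows → Balance takes values {23, 32} — violation; (Rep=L31, Branch=s): 2 rows → Balance takes values {23, 31} — violation; (Rep=L38, Branch=g): 2 rows → Balance takes values {34, 23} — violation — fails.
None of the 4 dependencies hold.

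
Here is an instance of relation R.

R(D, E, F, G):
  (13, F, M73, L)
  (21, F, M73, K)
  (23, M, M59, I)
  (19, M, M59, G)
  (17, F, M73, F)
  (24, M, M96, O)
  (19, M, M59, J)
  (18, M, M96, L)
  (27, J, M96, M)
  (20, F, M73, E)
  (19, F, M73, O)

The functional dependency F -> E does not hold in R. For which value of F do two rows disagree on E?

M96

F=M73: 5 rows → E = F, F, F, F, F ✓
F=M59: 3 rows → E = M, M, M ✓
F=M96: 3 rows → E takes values {M, J} — violation
The only F value with inconsistent E is F=M96.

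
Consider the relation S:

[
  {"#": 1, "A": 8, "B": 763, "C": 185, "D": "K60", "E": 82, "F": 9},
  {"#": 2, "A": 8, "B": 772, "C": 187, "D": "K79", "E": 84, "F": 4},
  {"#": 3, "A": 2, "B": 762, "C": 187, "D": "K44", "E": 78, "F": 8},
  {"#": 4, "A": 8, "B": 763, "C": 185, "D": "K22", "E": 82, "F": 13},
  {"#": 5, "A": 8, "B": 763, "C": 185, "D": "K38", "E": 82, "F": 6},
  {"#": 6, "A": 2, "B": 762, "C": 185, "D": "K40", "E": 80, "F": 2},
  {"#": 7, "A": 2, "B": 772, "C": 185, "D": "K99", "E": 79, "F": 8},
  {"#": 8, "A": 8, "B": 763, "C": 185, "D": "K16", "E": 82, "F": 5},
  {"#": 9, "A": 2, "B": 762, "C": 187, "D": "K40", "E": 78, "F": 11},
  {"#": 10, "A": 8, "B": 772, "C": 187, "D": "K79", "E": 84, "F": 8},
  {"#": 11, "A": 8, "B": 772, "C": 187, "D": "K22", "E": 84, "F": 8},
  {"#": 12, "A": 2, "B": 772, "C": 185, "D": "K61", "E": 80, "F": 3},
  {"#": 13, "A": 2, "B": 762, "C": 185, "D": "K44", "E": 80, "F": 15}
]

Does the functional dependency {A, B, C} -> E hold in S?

(A=8, B=763, C=185): rows 1, 4, 5, 8 → E = 82, 82, 82, 82 ✓
(A=8, B=772, C=187): rows 2, 10, 11 → E = 84, 84, 84 ✓
(A=2, B=762, C=187): rows 3, 9 → E = 78, 78 ✓
(A=2, B=762, C=185): rows 6, 13 → E = 80, 80 ✓
(A=2, B=772, C=185): rows 7, 12 → E takes values {79, 80} — violation
Two rows agree on {A, B, C} but differ on E, so {A, B, C} -> E does not hold.

No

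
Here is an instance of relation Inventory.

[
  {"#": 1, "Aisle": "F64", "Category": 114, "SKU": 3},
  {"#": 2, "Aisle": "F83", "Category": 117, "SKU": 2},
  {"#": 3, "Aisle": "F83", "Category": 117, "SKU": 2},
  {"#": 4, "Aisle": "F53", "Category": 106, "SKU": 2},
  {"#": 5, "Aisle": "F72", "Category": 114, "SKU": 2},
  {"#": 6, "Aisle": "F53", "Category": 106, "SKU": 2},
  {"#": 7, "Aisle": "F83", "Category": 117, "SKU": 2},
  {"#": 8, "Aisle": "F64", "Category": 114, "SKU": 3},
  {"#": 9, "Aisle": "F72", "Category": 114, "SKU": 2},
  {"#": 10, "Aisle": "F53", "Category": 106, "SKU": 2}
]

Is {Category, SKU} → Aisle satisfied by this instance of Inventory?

(Category=114, SKU=3): rows 1, 8 → Aisle = F64, F64 ✓
(Category=117, SKU=2): rows 2, 3, 7 → Aisle = F83, F83, F83 ✓
(Category=106, SKU=2): rows 4, 6, 10 → Aisle = F53, F53, F53 ✓
(Category=114, SKU=2): rows 5, 9 → Aisle = F72, F72 ✓
Every {Category, SKU} value is associated with a single Aisle value, so {Category, SKU} → Aisle holds.

Yes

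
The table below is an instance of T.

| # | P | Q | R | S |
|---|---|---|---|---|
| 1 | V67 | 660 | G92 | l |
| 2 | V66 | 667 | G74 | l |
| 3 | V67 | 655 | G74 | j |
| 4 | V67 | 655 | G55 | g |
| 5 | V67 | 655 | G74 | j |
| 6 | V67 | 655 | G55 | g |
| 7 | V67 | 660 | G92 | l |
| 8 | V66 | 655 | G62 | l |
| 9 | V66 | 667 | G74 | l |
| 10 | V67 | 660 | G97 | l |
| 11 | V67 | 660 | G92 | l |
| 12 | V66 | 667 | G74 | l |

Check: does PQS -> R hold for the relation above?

(P=V67, Q=660, S=l): rows 1, 7, 10, 11 → R takes values {G92, G97} — violation
(P=V66, Q=667, S=l): rows 2, 9, 12 → R = G74, G74, G74 ✓
(P=V67, Q=655, S=j): rows 3, 5 → R = G74, G74 ✓
(P=V67, Q=655, S=g): rows 4, 6 → R = G55, G55 ✓
(P=V66, Q=655, S=l): row 8 → R = G62 ✓
Two rows agree on PQS but differ on R, so PQS -> R does not hold.

No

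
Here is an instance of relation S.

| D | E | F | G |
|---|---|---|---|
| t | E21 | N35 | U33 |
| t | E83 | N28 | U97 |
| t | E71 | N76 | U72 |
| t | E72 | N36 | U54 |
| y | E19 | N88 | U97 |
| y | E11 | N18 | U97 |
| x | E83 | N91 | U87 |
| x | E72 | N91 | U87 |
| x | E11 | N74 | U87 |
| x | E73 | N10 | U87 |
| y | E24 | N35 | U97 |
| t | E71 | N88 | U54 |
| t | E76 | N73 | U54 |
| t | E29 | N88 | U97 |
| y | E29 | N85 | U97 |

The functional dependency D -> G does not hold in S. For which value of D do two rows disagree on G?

t

D=t: 7 rows → G takes values {U33, U97, U72, U54} — violation
D=y: 4 rows → G = U97, U97, U97, U97 ✓
D=x: 4 rows → G = U87, U87, U87, U87 ✓
The only D value with inconsistent G is D=t.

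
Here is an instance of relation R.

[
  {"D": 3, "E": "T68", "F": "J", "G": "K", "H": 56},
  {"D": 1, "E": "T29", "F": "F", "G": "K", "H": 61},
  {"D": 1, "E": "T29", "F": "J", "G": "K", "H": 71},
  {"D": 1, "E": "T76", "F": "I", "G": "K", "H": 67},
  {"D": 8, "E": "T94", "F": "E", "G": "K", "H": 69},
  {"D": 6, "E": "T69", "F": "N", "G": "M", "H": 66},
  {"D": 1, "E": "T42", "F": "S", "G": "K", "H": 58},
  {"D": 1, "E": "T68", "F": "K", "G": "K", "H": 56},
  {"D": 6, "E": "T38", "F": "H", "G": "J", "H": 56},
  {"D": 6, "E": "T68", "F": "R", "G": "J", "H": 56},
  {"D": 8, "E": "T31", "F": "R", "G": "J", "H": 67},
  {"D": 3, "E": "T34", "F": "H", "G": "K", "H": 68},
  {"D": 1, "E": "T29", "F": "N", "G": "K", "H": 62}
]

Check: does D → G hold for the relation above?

No

D=3: 2 rows → G = K, K ✓
D=1: 6 rows → G = K, K, K, K, K, K ✓
D=8: 2 rows → G takes values {K, J} — violation
D=6: 3 rows → G takes values {M, J} — violation
Two rows agree on D but differ on G, so D → G does not hold.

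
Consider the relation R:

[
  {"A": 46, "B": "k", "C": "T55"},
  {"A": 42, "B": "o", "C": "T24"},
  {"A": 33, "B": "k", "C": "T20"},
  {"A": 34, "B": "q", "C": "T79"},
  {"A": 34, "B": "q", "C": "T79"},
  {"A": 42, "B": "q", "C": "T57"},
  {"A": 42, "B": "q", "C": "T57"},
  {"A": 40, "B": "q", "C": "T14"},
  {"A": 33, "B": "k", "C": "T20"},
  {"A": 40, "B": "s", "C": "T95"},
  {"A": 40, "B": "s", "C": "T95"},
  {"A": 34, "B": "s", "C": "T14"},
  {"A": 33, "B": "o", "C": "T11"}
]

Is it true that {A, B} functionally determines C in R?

Yes

(A=46, B=k): 1 row → C = T55 ✓
(A=42, B=o): 1 row → C = T24 ✓
(A=33, B=k): 2 rows → C = T20, T20 ✓
(A=34, B=q): 2 rows → C = T79, T79 ✓
(A=42, B=q): 2 rows → C = T57, T57 ✓
(A=40, B=q): 1 row → C = T14 ✓
(A=40, B=s): 2 rows → C = T95, T95 ✓
(A=34, B=s): 1 row → C = T14 ✓
(A=33, B=o): 1 row → C = T11 ✓
Every {A, B} value is associated with a single C value, so {A, B} → C holds.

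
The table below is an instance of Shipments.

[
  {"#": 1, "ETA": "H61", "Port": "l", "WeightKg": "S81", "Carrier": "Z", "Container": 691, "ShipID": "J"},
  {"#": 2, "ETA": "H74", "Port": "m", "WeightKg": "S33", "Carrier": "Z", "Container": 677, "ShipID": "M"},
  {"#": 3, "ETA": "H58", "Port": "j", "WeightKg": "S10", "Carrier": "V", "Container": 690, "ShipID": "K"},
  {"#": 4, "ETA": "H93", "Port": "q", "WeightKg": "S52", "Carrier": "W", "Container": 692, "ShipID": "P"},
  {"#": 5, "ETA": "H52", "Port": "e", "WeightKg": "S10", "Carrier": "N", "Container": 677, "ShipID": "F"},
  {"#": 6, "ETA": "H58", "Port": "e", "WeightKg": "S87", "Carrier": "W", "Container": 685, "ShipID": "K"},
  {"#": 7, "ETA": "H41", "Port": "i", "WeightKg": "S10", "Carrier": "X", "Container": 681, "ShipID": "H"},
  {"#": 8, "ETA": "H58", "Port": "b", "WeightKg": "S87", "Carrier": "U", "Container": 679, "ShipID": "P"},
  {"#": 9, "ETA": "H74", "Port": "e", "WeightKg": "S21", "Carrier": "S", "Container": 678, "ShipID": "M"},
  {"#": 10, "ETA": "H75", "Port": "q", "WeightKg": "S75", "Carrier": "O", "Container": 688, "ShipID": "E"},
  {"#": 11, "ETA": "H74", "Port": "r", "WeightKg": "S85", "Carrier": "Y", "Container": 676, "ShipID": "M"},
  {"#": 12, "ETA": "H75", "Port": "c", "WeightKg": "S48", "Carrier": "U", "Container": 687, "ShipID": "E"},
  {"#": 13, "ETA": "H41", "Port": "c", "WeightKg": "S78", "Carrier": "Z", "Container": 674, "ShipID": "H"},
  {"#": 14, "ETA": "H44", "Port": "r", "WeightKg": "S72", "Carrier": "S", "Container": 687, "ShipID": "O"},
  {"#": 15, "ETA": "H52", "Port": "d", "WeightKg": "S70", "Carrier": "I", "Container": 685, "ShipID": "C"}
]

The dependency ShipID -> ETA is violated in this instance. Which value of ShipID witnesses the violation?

ShipID=J: row 1 → ETA = H61 ✓
ShipID=M: rows 2, 9, 11 → ETA = H74, H74, H74 ✓
ShipID=K: rows 3, 6 → ETA = H58, H58 ✓
ShipID=P: rows 4, 8 → ETA takes values {H93, H58} — violation
ShipID=F: row 5 → ETA = H52 ✓
ShipID=H: rows 7, 13 → ETA = H41, H41 ✓
ShipID=E: rows 10, 12 → ETA = H75, H75 ✓
ShipID=O: row 14 → ETA = H44 ✓
ShipID=C: row 15 → ETA = H52 ✓
The only ShipID value with inconsistent ETA is ShipID=P.

P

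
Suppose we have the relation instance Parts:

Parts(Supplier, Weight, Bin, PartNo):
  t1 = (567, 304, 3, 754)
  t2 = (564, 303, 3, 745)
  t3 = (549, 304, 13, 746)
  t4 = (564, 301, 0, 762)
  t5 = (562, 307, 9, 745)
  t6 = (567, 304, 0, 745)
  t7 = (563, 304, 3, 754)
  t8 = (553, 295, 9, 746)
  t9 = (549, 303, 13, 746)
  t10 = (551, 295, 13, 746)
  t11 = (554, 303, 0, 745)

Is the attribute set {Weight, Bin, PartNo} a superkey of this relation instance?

No

Rows 1 and 7 have the same {Weight, Bin, PartNo} value (Weight=304, Bin=3, PartNo=754) but are distinct tuples, so {Weight, Bin, PartNo} does not determine every attribute — not a superkey.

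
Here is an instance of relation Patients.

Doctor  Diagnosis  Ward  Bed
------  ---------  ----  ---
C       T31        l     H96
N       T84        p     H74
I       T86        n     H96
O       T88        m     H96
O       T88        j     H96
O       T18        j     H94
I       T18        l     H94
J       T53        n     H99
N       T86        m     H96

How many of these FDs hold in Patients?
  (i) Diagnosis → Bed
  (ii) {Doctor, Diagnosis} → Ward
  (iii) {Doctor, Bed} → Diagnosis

(i) Diagnosis → Bed: every LHS value maps to a single RHS value — holds.
(ii) {Doctor, Diagnosis} → Ward: (Doctor=O, Diagnosis=T88): 2 rows → Ward takes values {m, j} — violation — fails.
(iii) {Doctor, Bed} → Diagnosis: every LHS value maps to a single RHS value — holds.
2 of the 3 dependencies hold.

2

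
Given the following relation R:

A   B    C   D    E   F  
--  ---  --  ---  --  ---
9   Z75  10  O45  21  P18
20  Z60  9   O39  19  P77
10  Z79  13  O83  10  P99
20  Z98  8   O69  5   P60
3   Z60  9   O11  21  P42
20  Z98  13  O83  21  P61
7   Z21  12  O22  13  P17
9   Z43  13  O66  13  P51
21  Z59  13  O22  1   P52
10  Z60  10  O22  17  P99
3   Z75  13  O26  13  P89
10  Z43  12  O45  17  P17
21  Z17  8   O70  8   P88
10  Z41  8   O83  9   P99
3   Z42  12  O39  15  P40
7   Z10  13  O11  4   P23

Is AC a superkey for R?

All 16 rows have distinct AC values, so AC → (all attributes) holds and AC is a superkey.

Yes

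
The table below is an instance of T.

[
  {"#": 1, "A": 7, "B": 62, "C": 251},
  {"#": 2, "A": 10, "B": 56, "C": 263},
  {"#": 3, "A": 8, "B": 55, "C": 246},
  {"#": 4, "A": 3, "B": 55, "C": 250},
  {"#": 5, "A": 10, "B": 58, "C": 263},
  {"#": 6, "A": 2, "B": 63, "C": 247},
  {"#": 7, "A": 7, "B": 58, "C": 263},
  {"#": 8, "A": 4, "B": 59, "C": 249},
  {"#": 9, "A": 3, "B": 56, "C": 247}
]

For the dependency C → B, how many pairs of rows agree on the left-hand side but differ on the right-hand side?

3

C=263: violating pairs (2,5), (2,7) — 2 pairs.
C=247: violating pairs (6,9) — 1 pair.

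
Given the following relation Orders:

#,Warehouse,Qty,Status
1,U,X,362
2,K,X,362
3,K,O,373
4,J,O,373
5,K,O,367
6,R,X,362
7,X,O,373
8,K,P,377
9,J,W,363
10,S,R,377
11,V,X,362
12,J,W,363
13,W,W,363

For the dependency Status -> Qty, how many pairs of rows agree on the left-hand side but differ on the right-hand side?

Status=362: all 4 rows agree on Qty — 0 pairs.
Status=373: all 3 rows agree on Qty — 0 pairs.
Status=377: violating pairs (8,10) — 1 pair.
Status=363: all 3 rows agree on Qty — 0 pairs.

1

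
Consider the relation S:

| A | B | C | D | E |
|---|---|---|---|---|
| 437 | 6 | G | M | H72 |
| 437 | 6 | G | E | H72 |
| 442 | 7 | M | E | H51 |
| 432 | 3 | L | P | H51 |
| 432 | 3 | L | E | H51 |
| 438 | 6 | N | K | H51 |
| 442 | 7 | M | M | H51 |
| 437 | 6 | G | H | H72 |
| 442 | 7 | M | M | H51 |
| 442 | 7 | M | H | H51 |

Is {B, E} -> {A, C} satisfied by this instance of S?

(B=6, E=H72): 3 rows → {A,C} = (437, G), (437, G), (437, G) ✓
(B=7, E=H51): 4 rows → {A,C} = (442, M), (442, M), (442, M), (442, M) ✓
(B=3, E=H51): 2 rows → {A,C} = (432, L), (432, L) ✓
(B=6, E=H51): 1 row → {A,C} = (438, N) ✓
Every {B, E} value is associated with a single {A, C} value, so {B, E} -> {A, C} holds.

Yes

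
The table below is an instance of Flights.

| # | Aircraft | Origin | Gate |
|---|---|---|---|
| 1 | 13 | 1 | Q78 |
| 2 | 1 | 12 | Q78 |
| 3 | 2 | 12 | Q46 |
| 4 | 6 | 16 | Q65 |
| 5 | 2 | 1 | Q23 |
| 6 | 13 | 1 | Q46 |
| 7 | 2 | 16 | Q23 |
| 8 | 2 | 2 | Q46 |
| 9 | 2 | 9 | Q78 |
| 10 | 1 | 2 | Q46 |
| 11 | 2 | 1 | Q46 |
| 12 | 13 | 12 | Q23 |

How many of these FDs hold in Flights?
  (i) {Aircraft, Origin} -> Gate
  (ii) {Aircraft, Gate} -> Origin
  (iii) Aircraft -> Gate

(i) {Aircraft, Origin} -> Gate: (Aircraft=13, Origin=1): rows 1, 6 → Gate takes values {Q78, Q46} — violation; (Aircraft=2, Origin=1): rows 5, 11 → Gate takes values {Q23, Q46} — violation — fails.
(ii) {Aircraft, Gate} -> Origin: (Aircraft=2, Gate=Q46): rows 3, 8, 11 → Origin takes values {12, 2, 1} — violation; (Aircraft=2, Gate=Q23): rows 5, 7 → Origin takes values {1, 16} — violation — fails.
(iii) Aircraft -> Gate: Aircraft=13: rows 1, 6, 12 → Gate takes values {Q78, Q46, Q23} — violation; Aircraft=1: rows 2, 10 → Gate takes values {Q78, Q46} — violation; Aircraft=2: rows 3, 5, 7, 8, 9, 11 → Gate takes values {Q46, Q23, Q78} — violation — fails.
None of the 3 dependencies hold.

0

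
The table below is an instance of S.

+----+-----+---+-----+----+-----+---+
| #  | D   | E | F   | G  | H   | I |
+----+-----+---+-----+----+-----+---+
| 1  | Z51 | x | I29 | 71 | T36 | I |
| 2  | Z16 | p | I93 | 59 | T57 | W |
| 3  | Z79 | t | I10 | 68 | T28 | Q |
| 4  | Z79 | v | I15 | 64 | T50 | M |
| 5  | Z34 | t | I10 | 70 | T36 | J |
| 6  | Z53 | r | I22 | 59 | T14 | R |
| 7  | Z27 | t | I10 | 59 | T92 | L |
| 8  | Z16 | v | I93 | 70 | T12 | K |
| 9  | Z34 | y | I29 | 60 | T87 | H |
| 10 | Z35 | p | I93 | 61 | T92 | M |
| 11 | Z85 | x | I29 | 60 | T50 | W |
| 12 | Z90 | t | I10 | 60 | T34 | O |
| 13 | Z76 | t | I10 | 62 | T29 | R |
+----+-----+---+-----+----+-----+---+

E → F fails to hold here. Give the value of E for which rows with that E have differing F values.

E=x: rows 1, 11 → F = I29, I29 ✓
E=p: rows 2, 10 → F = I93, I93 ✓
E=t: rows 3, 5, 7, 12, 13 → F = I10, I10, I10, I10, I10 ✓
E=v: rows 4, 8 → F takes values {I15, I93} — violation
E=r: row 6 → F = I22 ✓
E=y: row 9 → F = I29 ✓
The only E value with inconsistent F is E=v.

v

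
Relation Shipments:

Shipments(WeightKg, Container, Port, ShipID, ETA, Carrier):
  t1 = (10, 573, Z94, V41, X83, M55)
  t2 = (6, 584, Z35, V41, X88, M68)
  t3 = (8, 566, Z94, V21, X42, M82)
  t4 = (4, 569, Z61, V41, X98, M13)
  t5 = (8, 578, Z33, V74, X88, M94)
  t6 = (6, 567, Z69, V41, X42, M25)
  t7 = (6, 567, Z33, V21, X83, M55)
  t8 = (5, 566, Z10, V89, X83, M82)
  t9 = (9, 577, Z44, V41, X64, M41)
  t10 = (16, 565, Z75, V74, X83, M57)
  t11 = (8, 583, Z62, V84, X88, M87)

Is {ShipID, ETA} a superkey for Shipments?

Yes

All 11 rows have distinct {ShipID, ETA} values, so {ShipID, ETA} → (all attributes) holds and {ShipID, ETA} is a superkey.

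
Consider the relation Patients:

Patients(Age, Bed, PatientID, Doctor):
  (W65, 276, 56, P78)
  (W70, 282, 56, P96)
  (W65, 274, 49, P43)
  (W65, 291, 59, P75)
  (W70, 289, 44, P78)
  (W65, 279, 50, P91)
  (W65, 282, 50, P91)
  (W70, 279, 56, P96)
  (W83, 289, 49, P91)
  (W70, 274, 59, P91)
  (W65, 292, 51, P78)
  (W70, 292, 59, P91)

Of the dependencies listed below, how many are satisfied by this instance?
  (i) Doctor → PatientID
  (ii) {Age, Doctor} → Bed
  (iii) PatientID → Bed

0

(i) Doctor → PatientID: Doctor=P78: 3 rows → PatientID takes values {56, 44, 51} — violation; Doctor=P91: 5 rows → PatientID takes values {50, 49, 59} — violation — fails.
(ii) {Age, Doctor} → Bed: (Age=W65, Doctor=P78): 2 rows → Bed takes values {276, 292} — violation; (Age=W70, Doctor=P96): 2 rows → Bed takes values {282, 279} — violation; (Age=W65, Doctor=P91): 2 rows → Bed takes values {279, 282} — violation; (Age=W70, Doctor=P91): 2 rows → Bed takes values {274, 292} — violation — fails.
(iii) PatientID → Bed: PatientID=56: 3 rows → Bed takes values {276, 282, 279} — violation; PatientID=49: 2 rows → Bed takes values {274, 289} — violation; PatientID=59: 3 rows → Bed takes values {291, 274, 292} — violation; PatientID=50: 2 rows → Bed takes values {279, 282} — violation — fails.
None of the 3 dependencies hold.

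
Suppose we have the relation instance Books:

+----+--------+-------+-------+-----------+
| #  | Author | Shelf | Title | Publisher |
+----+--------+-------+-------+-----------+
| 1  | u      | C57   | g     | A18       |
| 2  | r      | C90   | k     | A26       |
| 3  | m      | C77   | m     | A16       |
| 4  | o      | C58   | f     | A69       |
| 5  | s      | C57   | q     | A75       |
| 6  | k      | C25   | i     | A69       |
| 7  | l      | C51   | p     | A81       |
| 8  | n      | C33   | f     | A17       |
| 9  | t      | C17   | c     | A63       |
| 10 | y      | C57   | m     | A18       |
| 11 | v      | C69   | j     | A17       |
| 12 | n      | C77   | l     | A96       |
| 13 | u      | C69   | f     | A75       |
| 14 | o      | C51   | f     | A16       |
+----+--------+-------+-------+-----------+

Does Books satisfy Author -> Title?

No

Author=u: rows 1, 13 → Title takes values {g, f} — violation
Author=r: row 2 → Title = k ✓
Author=m: row 3 → Title = m ✓
Author=o: rows 4, 14 → Title = f, f ✓
Author=s: row 5 → Title = q ✓
Author=k: row 6 → Title = i ✓
Author=l: row 7 → Title = p ✓
Author=n: rows 8, 12 → Title takes values {f, l} — violation
Author=t: row 9 → Title = c ✓
Author=y: row 10 → Title = m ✓
Author=v: row 11 → Title = j ✓
Two rows agree on Author but differ on Title, so Author -> Title does not hold.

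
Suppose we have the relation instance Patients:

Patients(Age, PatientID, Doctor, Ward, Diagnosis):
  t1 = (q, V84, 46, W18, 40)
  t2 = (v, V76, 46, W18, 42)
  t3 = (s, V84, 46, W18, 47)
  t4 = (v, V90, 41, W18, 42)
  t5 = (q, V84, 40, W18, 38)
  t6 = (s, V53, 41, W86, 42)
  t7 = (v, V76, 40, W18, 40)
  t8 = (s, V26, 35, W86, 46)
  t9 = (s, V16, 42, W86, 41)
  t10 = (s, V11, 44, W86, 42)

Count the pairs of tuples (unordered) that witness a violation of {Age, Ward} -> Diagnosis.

(Age=q, Ward=W18): violating pairs (1,5) — 1 pair.
(Age=v, Ward=W18): violating pairs (2,7), (4,7) — 2 pairs.
(Age=s, Ward=W86): violating pairs (6,8), (6,9), (8,9), (8,10), (9,10) — 5 pairs.

8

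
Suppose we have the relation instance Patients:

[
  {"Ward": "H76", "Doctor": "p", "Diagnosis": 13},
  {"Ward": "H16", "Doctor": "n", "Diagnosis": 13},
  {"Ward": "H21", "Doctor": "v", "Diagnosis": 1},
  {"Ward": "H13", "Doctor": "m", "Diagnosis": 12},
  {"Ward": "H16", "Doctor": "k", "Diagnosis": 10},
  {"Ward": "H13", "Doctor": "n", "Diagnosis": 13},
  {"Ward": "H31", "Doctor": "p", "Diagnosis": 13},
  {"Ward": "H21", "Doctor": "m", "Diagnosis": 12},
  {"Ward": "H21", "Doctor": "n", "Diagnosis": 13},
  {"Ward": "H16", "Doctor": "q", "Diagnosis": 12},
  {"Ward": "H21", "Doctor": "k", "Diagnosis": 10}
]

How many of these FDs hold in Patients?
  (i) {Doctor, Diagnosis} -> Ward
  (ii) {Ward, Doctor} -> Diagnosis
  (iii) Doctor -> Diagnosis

2

(i) {Doctor, Diagnosis} -> Ward: (Doctor=p, Diagnosis=13): 2 rows → Ward takes values {H76, H31} — violation; (Doctor=n, Diagnosis=13): 3 rows → Ward takes values {H16, H13, H21} — violation; (Doctor=m, Diagnosis=12): 2 rows → Ward takes values {H13, H21} — violation; (Doctor=k, Diagnosis=10): 2 rows → Ward takes values {H16, H21} — violation — fails.
(ii) {Ward, Doctor} -> Diagnosis: every LHS value maps to a single RHS value — holds.
(iii) Doctor -> Diagnosis: every LHS value maps to a single RHS value — holds.
2 of the 3 dependencies hold.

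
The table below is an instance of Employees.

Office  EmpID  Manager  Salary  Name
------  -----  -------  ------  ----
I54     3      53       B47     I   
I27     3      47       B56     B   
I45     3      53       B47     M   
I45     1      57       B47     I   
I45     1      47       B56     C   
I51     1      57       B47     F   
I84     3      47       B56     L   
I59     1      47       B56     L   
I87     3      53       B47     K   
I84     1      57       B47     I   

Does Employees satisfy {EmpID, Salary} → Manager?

(EmpID=3, Salary=B47): 3 rows → Manager = 53, 53, 53 ✓
(EmpID=3, Salary=B56): 2 rows → Manager = 47, 47 ✓
(EmpID=1, Salary=B47): 3 rows → Manager = 57, 57, 57 ✓
(EmpID=1, Salary=B56): 2 rows → Manager = 47, 47 ✓
Every {EmpID, Salary} value is associated with a single Manager value, so {EmpID, Salary} → Manager holds.

Yes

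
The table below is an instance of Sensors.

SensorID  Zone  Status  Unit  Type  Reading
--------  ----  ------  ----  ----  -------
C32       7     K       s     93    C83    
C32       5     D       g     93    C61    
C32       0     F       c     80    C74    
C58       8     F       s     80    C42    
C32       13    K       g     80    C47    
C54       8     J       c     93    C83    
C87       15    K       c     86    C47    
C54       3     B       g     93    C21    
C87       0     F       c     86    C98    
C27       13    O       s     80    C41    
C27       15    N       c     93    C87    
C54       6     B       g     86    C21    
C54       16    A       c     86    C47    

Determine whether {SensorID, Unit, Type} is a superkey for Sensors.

No

Two distinct rows share (SensorID=C87, Unit=c, Type=86), so {SensorID, Unit, Type} does not determine every attribute — not a superkey.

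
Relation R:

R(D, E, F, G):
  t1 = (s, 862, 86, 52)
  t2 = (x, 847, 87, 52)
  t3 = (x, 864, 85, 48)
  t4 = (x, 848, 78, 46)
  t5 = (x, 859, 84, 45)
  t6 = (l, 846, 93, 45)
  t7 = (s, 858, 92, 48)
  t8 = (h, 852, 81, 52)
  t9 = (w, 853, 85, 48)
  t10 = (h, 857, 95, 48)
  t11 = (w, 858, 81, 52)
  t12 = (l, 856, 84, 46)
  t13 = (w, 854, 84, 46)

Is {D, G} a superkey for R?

Yes

All 13 rows have distinct {D, G} values, so {D, G} → (all attributes) holds and {D, G} is a superkey.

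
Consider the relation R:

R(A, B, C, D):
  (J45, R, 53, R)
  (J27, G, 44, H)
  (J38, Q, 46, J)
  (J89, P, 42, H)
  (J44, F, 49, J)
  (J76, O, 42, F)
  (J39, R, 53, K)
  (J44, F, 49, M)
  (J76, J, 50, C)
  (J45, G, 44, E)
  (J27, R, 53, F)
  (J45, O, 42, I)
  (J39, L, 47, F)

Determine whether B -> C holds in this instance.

Yes

B=R: 3 rows → C = 53, 53, 53 ✓
B=G: 2 rows → C = 44, 44 ✓
B=Q: 1 row → C = 46 ✓
B=P: 1 row → C = 42 ✓
B=F: 2 rows → C = 49, 49 ✓
B=O: 2 rows → C = 42, 42 ✓
B=J: 1 row → C = 50 ✓
B=L: 1 row → C = 47 ✓
Every B value is associated with a single C value, so B -> C holds.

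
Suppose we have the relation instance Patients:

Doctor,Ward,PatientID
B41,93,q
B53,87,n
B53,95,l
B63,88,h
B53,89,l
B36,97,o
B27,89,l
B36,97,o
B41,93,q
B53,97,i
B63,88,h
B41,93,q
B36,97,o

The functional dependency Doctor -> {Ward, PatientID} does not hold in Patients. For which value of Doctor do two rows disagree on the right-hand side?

B53

Doctor=B41: 3 rows → {Ward,PatientID} = (93, q), (93, q), (93, q) ✓
Doctor=B53: 4 rows → {Ward,PatientID} takes values {(87, n), (95, l), (89, l), (97, i)} — violation
Doctor=B63: 2 rows → {Ward,PatientID} = (88, h), (88, h) ✓
Doctor=B36: 3 rows → {Ward,PatientID} = (97, o), (97, o), (97, o) ✓
Doctor=B27: 1 row → {Ward,PatientID} = (89, l) ✓
The only Doctor value with inconsistent RHS is Doctor=B53.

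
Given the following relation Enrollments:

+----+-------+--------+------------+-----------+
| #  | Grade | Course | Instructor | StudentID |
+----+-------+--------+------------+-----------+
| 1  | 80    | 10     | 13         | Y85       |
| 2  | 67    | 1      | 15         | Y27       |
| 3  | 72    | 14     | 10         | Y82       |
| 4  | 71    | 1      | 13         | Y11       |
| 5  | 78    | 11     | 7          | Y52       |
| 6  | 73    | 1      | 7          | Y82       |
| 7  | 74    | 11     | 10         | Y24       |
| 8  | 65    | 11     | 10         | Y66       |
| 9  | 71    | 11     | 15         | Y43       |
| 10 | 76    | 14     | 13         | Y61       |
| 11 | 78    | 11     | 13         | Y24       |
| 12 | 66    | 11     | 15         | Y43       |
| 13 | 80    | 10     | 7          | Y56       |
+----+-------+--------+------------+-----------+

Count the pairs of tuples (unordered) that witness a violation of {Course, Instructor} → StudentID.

1

(Course=11, Instructor=10): violating pairs (7,8) — 1 pair.
(Course=11, Instructor=15): all 2 rows agree on StudentID — 0 pairs.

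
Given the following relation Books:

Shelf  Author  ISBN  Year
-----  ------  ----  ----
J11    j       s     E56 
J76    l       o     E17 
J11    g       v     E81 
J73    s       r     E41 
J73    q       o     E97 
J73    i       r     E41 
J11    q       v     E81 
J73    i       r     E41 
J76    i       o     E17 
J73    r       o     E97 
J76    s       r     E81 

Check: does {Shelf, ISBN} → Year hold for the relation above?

(Shelf=J11, ISBN=s): 1 row → Year = E56 ✓
(Shelf=J76, ISBN=o): 2 rows → Year = E17, E17 ✓
(Shelf=J11, ISBN=v): 2 rows → Year = E81, E81 ✓
(Shelf=J73, ISBN=r): 3 rows → Year = E41, E41, E41 ✓
(Shelf=J73, ISBN=o): 2 rows → Year = E97, E97 ✓
(Shelf=J76, ISBN=r): 1 row → Year = E81 ✓
Every {Shelf, ISBN} value is associated with a single Year value, so {Shelf, ISBN} → Year holds.

Yes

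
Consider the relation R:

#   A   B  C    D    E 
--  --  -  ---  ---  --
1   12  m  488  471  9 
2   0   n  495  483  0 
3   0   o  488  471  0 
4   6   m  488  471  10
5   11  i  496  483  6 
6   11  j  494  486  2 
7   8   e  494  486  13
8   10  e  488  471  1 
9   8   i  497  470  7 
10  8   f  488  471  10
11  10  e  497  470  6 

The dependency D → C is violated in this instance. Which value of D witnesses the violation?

483

D=471: rows 1, 3, 4, 8, 10 → C = 488, 488, 488, 488, 488 ✓
D=483: rows 2, 5 → C takes values {495, 496} — violation
D=486: rows 6, 7 → C = 494, 494 ✓
D=470: rows 9, 11 → C = 497, 497 ✓
The only D value with inconsistent C is D=483.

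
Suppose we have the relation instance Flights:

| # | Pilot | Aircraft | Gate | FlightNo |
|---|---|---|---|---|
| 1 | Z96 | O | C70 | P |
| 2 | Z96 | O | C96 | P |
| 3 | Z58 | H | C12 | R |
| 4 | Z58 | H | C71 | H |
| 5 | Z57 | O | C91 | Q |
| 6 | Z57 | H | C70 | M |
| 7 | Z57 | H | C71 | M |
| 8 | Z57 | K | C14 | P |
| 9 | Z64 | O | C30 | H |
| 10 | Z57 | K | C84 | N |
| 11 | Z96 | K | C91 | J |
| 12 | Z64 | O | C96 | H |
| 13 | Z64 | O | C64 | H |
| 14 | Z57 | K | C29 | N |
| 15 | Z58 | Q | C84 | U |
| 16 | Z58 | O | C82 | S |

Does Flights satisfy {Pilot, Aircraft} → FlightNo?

(Pilot=Z96, Aircraft=O): rows 1, 2 → FlightNo = P, P ✓
(Pilot=Z58, Aircraft=H): rows 3, 4 → FlightNo takes values {R, H} — violation
(Pilot=Z57, Aircraft=O): row 5 → FlightNo = Q ✓
(Pilot=Z57, Aircraft=H): rows 6, 7 → FlightNo = M, M ✓
(Pilot=Z57, Aircraft=K): rows 8, 10, 14 → FlightNo takes values {P, N} — violation
(Pilot=Z64, Aircraft=O): rows 9, 12, 13 → FlightNo = H, H, H ✓
(Pilot=Z96, Aircraft=K): row 11 → FlightNo = J ✓
(Pilot=Z58, Aircraft=Q): row 15 → FlightNo = U ✓
(Pilot=Z58, Aircraft=O): row 16 → FlightNo = S ✓
Two rows agree on {Pilot, Aircraft} but differ on FlightNo, so {Pilot, Aircraft} → FlightNo does not hold.

No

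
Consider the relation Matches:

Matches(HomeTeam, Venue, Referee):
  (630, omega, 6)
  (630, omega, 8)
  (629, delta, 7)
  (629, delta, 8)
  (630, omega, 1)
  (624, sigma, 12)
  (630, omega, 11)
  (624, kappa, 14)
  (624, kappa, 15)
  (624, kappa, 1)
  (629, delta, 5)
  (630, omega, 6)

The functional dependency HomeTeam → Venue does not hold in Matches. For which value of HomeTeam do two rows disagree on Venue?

HomeTeam=630: 5 rows → Venue = omega, omega, omega, omega, omega ✓
HomeTeam=629: 3 rows → Venue = delta, delta, delta ✓
HomeTeam=624: 4 rows → Venue takes values {sigma, kappa} — violation
The only HomeTeam value with inconsistent Venue is HomeTeam=624.

624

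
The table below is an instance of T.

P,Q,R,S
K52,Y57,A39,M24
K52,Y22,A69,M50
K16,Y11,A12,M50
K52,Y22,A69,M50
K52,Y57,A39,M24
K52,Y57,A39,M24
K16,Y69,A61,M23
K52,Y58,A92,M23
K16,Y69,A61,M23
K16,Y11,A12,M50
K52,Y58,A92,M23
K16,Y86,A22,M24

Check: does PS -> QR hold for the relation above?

Yes

(P=K52, S=M24): 3 rows → {Q,R} = (Y57, A39), (Y57, A39), (Y57, A39) ✓
(P=K52, S=M50): 2 rows → {Q,R} = (Y22, A69), (Y22, A69) ✓
(P=K16, S=M50): 2 rows → {Q,R} = (Y11, A12), (Y11, A12) ✓
(P=K16, S=M23): 2 rows → {Q,R} = (Y69, A61), (Y69, A61) ✓
(P=K52, S=M23): 2 rows → {Q,R} = (Y58, A92), (Y58, A92) ✓
(P=K16, S=M24): 1 row → {Q,R} = (Y86, A22) ✓
Every PS value is associated with a single QR value, so PS -> QR holds.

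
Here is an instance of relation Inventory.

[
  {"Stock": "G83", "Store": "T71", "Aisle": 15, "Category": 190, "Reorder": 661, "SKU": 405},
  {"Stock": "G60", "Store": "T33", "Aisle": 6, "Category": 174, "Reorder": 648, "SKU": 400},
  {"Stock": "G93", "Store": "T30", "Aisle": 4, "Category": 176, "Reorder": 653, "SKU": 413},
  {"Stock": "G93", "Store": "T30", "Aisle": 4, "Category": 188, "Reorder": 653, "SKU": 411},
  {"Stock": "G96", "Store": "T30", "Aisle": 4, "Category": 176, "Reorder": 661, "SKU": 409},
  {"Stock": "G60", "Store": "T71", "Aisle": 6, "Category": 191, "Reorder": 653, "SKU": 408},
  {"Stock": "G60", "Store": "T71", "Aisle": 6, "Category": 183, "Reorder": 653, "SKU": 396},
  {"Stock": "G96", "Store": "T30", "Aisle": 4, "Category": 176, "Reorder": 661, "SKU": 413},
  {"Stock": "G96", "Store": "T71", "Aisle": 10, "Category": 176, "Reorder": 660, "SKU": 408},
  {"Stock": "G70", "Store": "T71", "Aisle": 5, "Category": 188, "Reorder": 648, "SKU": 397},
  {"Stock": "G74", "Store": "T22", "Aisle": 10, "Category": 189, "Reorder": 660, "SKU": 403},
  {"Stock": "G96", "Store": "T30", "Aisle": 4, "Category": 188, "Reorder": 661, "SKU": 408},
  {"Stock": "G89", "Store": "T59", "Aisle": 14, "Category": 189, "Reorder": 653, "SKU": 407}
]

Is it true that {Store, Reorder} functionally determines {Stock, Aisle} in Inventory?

(Store=T71, Reorder=661): 1 row → {Stock,Aisle} = (G83, 15) ✓
(Store=T33, Reorder=648): 1 row → {Stock,Aisle} = (G60, 6) ✓
(Store=T30, Reorder=653): 2 rows → {Stock,Aisle} = (G93, 4), (G93, 4) ✓
(Store=T30, Reorder=661): 3 rows → {Stock,Aisle} = (G96, 4), (G96, 4), (G96, 4) ✓
(Store=T71, Reorder=653): 2 rows → {Stock,Aisle} = (G60, 6), (G60, 6) ✓
(Store=T71, Reorder=660): 1 row → {Stock,Aisle} = (G96, 10) ✓
(Store=T71, Reorder=648): 1 row → {Stock,Aisle} = (G70, 5) ✓
(Store=T22, Reorder=660): 1 row → {Stock,Aisle} = (G74, 10) ✓
(Store=T59, Reorder=653): 1 row → {Stock,Aisle} = (G89, 14) ✓
Every {Store, Reorder} value is associated with a single {Stock, Aisle} value, so {Store, Reorder} -> {Stock, Aisle} holds.

Yes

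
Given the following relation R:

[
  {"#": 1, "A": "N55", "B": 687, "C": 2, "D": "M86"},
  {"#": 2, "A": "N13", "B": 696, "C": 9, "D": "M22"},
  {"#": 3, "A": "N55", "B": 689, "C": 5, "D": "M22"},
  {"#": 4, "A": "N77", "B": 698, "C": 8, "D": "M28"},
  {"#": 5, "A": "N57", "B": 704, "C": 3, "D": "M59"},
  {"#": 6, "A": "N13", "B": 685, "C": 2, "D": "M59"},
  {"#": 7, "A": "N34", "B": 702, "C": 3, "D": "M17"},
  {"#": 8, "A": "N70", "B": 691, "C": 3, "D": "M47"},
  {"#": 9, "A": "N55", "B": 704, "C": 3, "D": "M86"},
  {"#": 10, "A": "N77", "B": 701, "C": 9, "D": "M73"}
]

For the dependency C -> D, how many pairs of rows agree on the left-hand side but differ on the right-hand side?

8

C=2: violating pairs (1,6) — 1 pair.
C=9: violating pairs (2,10) — 1 pair.
C=3: violating pairs (5,7), (5,8), (5,9), (7,8), (7,9), (8,9) — 6 pairs.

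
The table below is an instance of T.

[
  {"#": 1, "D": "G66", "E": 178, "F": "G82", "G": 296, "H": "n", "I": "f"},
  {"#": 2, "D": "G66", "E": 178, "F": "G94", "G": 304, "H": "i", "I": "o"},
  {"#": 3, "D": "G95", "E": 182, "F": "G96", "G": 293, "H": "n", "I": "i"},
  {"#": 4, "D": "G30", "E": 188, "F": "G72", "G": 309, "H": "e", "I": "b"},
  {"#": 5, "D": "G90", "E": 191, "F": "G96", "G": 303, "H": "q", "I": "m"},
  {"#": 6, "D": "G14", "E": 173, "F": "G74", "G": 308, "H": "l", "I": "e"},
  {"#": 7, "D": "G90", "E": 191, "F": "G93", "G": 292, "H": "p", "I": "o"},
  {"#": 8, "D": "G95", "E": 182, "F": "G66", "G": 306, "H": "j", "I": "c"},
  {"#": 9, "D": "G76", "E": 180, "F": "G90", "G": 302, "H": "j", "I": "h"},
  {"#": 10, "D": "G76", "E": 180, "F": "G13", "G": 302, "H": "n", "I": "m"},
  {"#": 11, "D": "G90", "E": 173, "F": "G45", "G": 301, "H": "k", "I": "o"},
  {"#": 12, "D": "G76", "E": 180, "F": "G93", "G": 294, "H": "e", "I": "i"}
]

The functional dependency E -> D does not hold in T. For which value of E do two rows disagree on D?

173

E=178: rows 1, 2 → D = G66, G66 ✓
E=182: rows 3, 8 → D = G95, G95 ✓
E=188: row 4 → D = G30 ✓
E=191: rows 5, 7 → D = G90, G90 ✓
E=173: rows 6, 11 → D takes values {G14, G90} — violation
E=180: rows 9, 10, 12 → D = G76, G76, G76 ✓
The only E value with inconsistent D is E=173.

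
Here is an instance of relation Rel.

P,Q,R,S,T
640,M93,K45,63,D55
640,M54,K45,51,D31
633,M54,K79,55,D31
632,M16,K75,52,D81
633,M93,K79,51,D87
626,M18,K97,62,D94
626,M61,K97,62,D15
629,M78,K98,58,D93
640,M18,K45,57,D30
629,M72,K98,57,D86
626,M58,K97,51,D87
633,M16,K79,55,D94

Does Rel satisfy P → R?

P=640: 3 rows → R = K45, K45, K45 ✓
P=633: 3 rows → R = K79, K79, K79 ✓
P=632: 1 row → R = K75 ✓
P=626: 3 rows → R = K97, K97, K97 ✓
P=629: 2 rows → R = K98, K98 ✓
Every P value is associated with a single R value, so P → R holds.

Yes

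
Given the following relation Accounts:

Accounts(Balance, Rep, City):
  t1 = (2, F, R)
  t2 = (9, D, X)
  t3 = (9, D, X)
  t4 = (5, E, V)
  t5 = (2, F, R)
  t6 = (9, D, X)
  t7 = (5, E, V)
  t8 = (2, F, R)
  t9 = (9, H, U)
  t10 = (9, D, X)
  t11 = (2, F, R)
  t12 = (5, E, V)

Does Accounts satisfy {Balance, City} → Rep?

Yes

(Balance=2, City=R): rows 1, 5, 8, 11 → Rep = F, F, F, F ✓
(Balance=9, City=X): rows 2, 3, 6, 10 → Rep = D, D, D, D ✓
(Balance=5, City=V): rows 4, 7, 12 → Rep = E, E, E ✓
(Balance=9, City=U): row 9 → Rep = H ✓
Every {Balance, City} value is associated with a single Rep value, so {Balance, City} → Rep holds.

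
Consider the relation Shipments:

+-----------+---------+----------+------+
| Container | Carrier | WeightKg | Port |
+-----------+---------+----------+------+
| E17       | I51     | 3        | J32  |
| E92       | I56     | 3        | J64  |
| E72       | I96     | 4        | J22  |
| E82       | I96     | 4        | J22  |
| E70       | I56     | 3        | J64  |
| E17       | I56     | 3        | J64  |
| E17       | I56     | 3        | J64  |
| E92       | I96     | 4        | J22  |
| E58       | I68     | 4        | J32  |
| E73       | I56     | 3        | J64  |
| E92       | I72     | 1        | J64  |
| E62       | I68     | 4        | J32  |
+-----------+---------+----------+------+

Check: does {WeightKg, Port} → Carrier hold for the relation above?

Yes

(WeightKg=3, Port=J32): 1 row → Carrier = I51 ✓
(WeightKg=3, Port=J64): 5 rows → Carrier = I56, I56, I56, I56, I56 ✓
(WeightKg=4, Port=J22): 3 rows → Carrier = I96, I96, I96 ✓
(WeightKg=4, Port=J32): 2 rows → Carrier = I68, I68 ✓
(WeightKg=1, Port=J64): 1 row → Carrier = I72 ✓
Every {WeightKg, Port} value is associated with a single Carrier value, so {WeightKg, Port} → Carrier holds.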